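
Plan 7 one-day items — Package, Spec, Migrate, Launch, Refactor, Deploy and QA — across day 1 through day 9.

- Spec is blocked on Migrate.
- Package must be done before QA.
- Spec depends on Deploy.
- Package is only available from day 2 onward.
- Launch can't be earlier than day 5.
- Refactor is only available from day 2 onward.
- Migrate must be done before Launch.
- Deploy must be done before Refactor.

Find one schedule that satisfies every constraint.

Spec in day 2, QA in day 3, Migrate in day 1, Launch in day 5, Refactor in day 2, Deploy in day 1, Package in day 2

Checking: Migrate(day 1) before Launch(day 5); Deploy(day 1) before Refactor(day 2); Deploy(day 1) before Spec(day 2); Migrate(day 1) before Spec(day 2); Package(day 2) before QA(day 3); Launch=day 5 in [day 5,day 9]; Package=day 2 in [day 2,day 9]; Refactor=day 2 in [day 2,day 9].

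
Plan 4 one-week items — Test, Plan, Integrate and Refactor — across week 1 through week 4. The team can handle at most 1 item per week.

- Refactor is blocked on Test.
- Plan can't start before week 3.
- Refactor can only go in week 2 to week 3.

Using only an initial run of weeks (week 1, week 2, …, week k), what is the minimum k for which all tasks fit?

The precedence chain requires at least 2 distinct weeks.
With at most 1 per week and 4 tasks, at least 4 weeks are needed.
Plan can't be placed before week 3, so the schedule must run through at least week 3.
4 works (last occupied week: week 4): for example Integrate=week 4; Test=week 1; Refactor=week 2; Plan=week 3.

4 weeks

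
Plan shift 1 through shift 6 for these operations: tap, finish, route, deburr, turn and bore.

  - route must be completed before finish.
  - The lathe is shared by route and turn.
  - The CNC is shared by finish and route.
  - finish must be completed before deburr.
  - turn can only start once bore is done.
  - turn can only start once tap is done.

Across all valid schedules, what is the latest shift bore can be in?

shift 5

Downstream work caps bore at shift 5.
bore at shift 5 is achievable: tap in shift 1, finish in shift 2, bore in shift 5, deburr in shift 3, turn in shift 6, route in shift 1.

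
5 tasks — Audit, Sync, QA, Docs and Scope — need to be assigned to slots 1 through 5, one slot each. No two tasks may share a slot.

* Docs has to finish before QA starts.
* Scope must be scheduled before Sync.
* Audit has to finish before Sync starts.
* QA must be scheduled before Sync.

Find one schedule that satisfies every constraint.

Sync -> 5; Scope -> 4; QA -> 2; Audit -> 3; Docs -> 1

Checking: Audit(3) before Sync(5); QA(2) before Sync(5); Scope(4) before Sync(5); Docs(1) before QA(2); max 1 per slot (cap 1).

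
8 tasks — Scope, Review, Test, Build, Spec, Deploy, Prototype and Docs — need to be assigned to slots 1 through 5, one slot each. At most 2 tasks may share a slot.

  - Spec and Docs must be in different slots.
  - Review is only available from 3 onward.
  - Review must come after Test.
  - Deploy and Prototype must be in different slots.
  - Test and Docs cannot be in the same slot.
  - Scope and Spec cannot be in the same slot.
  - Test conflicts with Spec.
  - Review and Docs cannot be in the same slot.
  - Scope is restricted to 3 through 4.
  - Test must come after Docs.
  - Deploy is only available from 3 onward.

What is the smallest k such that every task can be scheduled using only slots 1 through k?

4 slots

The precedence chain requires at least 3 distinct slots.
With at most 2 per slot and 8 tasks, at least 4 slots are needed.
4 works (last occupied slot: 4): for example Prototype=2, Review=3, Docs=1, Scope=3, Spec=4, Deploy=4, Build=1, Test=2.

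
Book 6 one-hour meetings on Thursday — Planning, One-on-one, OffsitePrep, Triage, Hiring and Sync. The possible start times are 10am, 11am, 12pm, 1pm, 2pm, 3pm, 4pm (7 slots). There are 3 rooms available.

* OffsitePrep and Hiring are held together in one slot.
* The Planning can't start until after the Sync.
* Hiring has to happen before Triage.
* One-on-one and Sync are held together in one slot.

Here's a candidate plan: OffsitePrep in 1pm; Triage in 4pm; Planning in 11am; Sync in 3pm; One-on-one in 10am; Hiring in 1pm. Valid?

The Planning can't start until after the Sync — violated.
One-on-one and Sync are held together in one slot — violated.
Hiring has to happen before Triage — holds.
OffsitePrep and Hiring are held together in one slot — holds.
There are 3 rooms available — holds.

Invalid. One-on-one and Sync are held together in one slot.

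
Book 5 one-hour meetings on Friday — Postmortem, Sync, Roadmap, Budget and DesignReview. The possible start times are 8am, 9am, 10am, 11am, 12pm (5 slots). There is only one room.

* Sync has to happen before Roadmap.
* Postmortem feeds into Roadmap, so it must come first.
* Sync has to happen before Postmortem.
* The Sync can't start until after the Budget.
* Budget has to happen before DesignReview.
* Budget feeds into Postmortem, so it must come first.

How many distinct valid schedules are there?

Enumerating: Roadmap in 11am; Postmortem in 10am; Sync in 9am; Budget in 8am; DesignReview in 12pm | Budget=8am; Postmortem=10am; DesignReview=11am; Roadmap=12pm; Sync=9am | DesignReview -> 10am; Sync -> 9am; Roadmap -> 12pm; Budget -> 8am; Postmortem -> 11am | Budget=8am; DesignReview=9am; Roadmap=12pm; Postmortem=11am; Sync=10am.

4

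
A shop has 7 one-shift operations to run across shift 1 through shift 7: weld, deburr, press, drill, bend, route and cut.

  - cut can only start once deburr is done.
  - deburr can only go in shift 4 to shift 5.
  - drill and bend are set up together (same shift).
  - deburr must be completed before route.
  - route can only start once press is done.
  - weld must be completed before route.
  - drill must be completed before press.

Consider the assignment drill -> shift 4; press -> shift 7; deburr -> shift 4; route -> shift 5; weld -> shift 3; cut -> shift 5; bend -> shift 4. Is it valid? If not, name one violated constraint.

route can only start once press is done — violated.
drill must be completed before press — holds.
drill and bend are set up together (same shift) — holds.
weld must be completed before route — holds.
deburr can only go in shift 4 to shift 5 — holds.
cut can only start once deburr is done — holds.
deburr must be completed before route — holds.

No. route can only start once press is done is not satisfied.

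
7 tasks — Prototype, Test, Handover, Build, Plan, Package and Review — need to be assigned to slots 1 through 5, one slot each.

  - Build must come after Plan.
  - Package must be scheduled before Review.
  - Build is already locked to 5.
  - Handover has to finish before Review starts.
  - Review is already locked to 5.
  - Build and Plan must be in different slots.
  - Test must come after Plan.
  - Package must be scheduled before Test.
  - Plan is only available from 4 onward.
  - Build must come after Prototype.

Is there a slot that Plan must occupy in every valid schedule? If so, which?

4

Plan's window is 4–5.
Build is fixed at 5, and Plan can't share a slot with Build.
So Plan must be 4.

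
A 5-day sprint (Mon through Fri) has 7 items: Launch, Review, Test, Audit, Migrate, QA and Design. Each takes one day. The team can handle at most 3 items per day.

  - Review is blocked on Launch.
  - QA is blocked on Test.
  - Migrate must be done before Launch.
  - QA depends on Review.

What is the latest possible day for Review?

Thu

Precedence pushes Review to at least Wed; downstream work caps Review at Thu.
Review at Thu is achievable: Review in Thu; QA in Fri; Test in Mon; Audit in Mon; Launch in Tue; Design in Tue; Migrate in Mon.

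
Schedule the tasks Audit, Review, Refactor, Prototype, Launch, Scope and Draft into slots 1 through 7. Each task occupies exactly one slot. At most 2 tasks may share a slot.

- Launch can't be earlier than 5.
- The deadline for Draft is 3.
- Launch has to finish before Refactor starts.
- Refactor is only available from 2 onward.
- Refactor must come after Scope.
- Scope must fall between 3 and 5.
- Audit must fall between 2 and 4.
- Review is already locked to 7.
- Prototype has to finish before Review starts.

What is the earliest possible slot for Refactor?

Refactor is available from 2; precedence pushes Refactor to at least 6.
Refactor at 6 is achievable: Review -> 7; Scope -> 3; Refactor -> 6; Audit -> 2; Prototype -> 1; Launch -> 5; Draft -> 1.

6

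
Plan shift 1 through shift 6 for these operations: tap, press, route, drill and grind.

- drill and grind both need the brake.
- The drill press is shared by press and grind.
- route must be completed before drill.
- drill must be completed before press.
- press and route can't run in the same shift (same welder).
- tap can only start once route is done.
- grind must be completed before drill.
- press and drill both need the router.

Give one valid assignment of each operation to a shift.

tap -> shift 2, route -> shift 1, drill -> shift 2, press -> shift 3, grind -> shift 1

Checking: route(shift 1) before tap(shift 2); route(shift 1) before drill(shift 2); grind(shift 1) before drill(shift 2); drill(shift 2) before press(shift 3); press(shift 3) != grind(shift 1); press(shift 3) != route(shift 1); drill(shift 2) != grind(shift 1); press(shift 3) != drill(shift 2).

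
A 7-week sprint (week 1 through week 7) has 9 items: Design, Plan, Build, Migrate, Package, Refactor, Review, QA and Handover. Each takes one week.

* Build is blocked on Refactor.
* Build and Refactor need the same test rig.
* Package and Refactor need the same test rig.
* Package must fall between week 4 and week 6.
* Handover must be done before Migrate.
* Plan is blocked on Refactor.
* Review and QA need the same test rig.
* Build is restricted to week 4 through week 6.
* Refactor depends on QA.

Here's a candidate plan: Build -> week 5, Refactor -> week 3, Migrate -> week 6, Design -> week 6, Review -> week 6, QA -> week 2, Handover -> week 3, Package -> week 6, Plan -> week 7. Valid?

Build and Refactor need the same test rig — holds.
Package and Refactor need the same test rig — holds.
Build is blocked on Refactor — holds.
Review and QA need the same test rig — holds.
Handover must be done before Migrate — holds.
Refactor depends on QA — holds.
Package must fall between week 4 and week 6 — holds.
Build is restricted to week 4 through week 6 — holds.
Plan is blocked on Refactor — holds.

Yes, all constraints hold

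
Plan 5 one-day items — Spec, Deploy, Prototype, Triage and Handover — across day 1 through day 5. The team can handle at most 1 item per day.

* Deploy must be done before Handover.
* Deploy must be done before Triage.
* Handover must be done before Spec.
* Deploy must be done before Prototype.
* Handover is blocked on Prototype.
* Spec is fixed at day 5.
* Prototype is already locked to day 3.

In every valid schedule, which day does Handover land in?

day 4

Prototype is fixed at day 3 and must come before Handover, so Handover is at least day 4.
Spec is fixed at day 5 and must come after Handover, so Handover is at most day 4.
So Handover must be day 4.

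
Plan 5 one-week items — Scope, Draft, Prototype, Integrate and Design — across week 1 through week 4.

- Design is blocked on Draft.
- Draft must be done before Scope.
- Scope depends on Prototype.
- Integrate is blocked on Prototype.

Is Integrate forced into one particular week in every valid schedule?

No

Integrate can be week 2 (e.g. Draft=week 1; Prototype=week 1; Scope=week 2; Design=week 2; Integrate=week 2) or week 3 (e.g. Scope in week 2; Design in week 2; Draft in week 1; Integrate in week 3; Prototype in week 1).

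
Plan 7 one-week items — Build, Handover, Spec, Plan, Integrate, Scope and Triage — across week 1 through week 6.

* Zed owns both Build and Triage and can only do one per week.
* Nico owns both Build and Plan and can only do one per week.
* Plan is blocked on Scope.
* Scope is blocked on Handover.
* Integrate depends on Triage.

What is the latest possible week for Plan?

Precedence pushes Plan to at least week 3.
Plan at week 6 is achievable: Spec=week 1, Integrate=week 2, Handover=week 1, Triage=week 1, Plan=week 6, Build=week 2, Scope=week 2.

week 6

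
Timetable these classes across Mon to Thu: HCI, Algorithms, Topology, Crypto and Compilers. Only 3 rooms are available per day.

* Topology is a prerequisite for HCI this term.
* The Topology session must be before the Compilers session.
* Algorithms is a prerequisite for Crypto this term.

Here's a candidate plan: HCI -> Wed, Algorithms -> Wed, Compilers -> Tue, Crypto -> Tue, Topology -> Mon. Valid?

Topology is a prerequisite for HCI this term — holds.
The Topology session must be before the Compilers session — holds.
Only 3 rooms are available per day — holds.
Algorithms is a prerequisite for Crypto this term — violated.

Invalid. Algorithms is a prerequisite for Crypto this term.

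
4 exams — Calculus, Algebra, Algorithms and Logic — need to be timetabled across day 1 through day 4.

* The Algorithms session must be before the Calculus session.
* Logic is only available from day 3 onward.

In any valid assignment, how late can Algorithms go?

Downstream work caps Algorithms at day 3.
Algorithms at day 3 is achievable: Calculus -> day 4; Algorithms -> day 3; Logic -> day 3; Algebra -> day 1.

day 3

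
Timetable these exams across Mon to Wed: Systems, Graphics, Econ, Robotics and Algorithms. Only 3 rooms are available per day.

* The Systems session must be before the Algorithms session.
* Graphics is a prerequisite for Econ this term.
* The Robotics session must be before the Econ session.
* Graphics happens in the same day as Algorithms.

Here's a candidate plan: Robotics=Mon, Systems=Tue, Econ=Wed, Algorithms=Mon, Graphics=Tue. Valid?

Invalid. The Systems session must be before the Algorithms session.

Graphics happens in the same day as Algorithms — violated.
Only 3 rooms are available per day — holds.
The Robotics session must be before the Econ session — holds.
Graphics is a prerequisite for Econ this term — holds.
The Systems session must be before the Algorithms session — violated.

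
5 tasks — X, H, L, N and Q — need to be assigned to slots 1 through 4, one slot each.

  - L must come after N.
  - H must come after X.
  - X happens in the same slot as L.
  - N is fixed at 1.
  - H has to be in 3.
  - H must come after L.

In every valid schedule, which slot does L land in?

N is fixed at 1 and must come before L, so L is at least 2.
H is fixed at 3 and must come after L, so L is at most 2.
So L must be 2.

2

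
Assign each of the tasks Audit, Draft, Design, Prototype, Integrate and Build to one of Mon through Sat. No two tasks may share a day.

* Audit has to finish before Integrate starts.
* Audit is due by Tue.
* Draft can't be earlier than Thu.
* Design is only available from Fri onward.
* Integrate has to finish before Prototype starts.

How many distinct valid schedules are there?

Splitting on Audit: it can be Mon (12), Tue (4). Listing each branch's schedules as (Draft, Design, Prototype, Integrate, Build):
Audit=Mon: (Thu,Fri,Wed,Tue,Sat) (Thu,Fri,Sat,Tue,Wed) (Thu,Fri,Sat,Wed,Tue) (Thu,Sat,Wed,Tue,Fri) (Thu,Sat,Fri,Tue,Wed) (Thu,Sat,Fri,Wed,Tue) (Fri,Sat,Wed,Tue,Thu) (Fri,Sat,Thu,Tue,Wed) (Fri,Sat,Thu,Wed,Tue) (Sat,Fri,Wed,Tue,Thu) (Sat,Fri,Thu,Tue,Wed) (Sat,Fri,Thu,Wed,Tue) — 12.
Audit=Tue: (Thu,Fri,Sat,Wed,Mon) (Thu,Sat,Fri,Wed,Mon) (Fri,Sat,Thu,Wed,Mon) (Sat,Fri,Thu,Wed,Mon) — 4.
Summing: 12 + 4 = 16.

16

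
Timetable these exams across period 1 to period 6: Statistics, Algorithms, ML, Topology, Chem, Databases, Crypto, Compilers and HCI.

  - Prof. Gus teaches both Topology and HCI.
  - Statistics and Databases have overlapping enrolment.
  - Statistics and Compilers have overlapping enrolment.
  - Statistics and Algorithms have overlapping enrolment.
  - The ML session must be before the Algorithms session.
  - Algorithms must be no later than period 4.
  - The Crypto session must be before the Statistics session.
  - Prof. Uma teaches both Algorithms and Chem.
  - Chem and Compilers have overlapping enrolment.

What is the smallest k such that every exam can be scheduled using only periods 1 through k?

3 periods

The precedence chain requires at least 2 distinct periods.
Could 2 periods be enough, i.e. nothing placed later than period 2? No: Algorithms's window within 2 periods is {period 1, period 2}; Algorithms must come after ML (at period 1 or later) → {period 2}; Statistics must come after Crypto (at period 1 or later) → {period 2}; Algorithms can't share with Statistics (period 2) → nothing is left.
So 2 periods is not enough.
3 works (last occupied period: period 3): for example Databases=period 1; HCI=period 2; Crypto=period 1; Chem=period 1; ML=period 1; Algorithms=period 3; Compilers=period 3; Statistics=period 2; Topology=period 1.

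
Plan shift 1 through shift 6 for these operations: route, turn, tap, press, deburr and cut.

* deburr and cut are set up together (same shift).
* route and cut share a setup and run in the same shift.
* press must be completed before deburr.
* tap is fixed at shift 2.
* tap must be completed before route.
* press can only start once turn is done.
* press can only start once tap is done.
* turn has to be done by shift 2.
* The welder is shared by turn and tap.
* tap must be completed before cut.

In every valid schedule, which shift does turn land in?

shift 1

turn's window is shift 1–shift 2.
tap is fixed at shift 2, and turn can't share a shift with tap.
So turn must be shift 1.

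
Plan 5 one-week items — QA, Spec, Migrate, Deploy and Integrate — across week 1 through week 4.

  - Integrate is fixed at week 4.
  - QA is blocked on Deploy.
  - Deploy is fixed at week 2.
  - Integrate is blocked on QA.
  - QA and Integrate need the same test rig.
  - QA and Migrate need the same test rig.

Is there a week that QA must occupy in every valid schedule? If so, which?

Deploy is fixed at week 2 and must come before QA, so QA is at least week 3.
Integrate is fixed at week 4 and must come after QA, so QA is at most week 3.
So QA must be week 3.

week 3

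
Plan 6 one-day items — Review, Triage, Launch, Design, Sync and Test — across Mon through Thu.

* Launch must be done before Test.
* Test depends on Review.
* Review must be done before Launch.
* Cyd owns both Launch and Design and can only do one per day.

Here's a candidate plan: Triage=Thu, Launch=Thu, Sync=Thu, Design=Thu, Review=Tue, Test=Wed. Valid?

No. Launch must be done before Test is not satisfied.

Launch must be done before Test — violated.
Cyd owns both Launch and Design and can only do one per day — violated.
Review must be done before Launch — holds.
Test depends on Review — holds.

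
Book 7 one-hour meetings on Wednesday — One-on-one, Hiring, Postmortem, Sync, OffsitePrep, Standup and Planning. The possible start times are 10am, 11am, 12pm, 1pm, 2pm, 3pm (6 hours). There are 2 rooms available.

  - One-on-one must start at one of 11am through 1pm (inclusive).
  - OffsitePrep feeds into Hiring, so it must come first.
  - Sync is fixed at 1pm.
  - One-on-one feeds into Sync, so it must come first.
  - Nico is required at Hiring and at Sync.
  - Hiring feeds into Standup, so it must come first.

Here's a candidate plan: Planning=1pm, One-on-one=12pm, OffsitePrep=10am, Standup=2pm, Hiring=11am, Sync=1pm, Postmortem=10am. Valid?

Hiring feeds into Standup, so it must come first — holds.
Nico is required at Hiring and at Sync — holds.
Sync is fixed at 1pm — holds.
OffsitePrep feeds into Hiring, so it must come first — holds.
One-on-one feeds into Sync, so it must come first — holds.
One-on-one must start at one of 11am through 1pm (inclusive) — holds.
There are 2 rooms available — holds.

Valid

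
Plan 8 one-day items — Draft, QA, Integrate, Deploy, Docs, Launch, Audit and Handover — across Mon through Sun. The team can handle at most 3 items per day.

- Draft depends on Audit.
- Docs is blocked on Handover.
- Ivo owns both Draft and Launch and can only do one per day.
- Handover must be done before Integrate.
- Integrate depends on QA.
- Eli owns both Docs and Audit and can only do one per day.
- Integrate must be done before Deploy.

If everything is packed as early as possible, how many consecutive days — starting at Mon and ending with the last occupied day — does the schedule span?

The precedence chain requires at least 3 distinct days.
With at most 3 per day and 8 work items, at least 3 days are needed.
3 works (last occupied day: Wed): for example Deploy -> Wed, Draft -> Tue, Audit -> Mon, Launch -> Wed, Docs -> Tue, Handover -> Mon, QA -> Mon, Integrate -> Tue.

3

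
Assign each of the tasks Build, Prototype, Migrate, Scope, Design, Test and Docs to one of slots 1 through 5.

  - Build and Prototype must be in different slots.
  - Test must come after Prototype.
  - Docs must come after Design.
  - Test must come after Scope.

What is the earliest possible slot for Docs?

2

Precedence pushes Docs to at least 2.
Docs at 2 is achievable: Test=2; Docs=2; Prototype=1; Migrate=1; Design=1; Build=2; Scope=1.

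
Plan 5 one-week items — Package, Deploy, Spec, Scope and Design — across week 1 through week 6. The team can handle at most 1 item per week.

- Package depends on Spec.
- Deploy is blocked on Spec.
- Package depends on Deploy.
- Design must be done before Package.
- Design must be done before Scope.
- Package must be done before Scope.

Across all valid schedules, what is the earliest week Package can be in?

Precedence pushes Package to at least week 3; downstream work caps Package at week 5.
Package at week 4 is achievable: Package=week 4, Spec=week 1, Scope=week 5, Design=week 3, Deploy=week 2.
Nothing earlier works — the capacity limit rule out every week before week 4.

week 4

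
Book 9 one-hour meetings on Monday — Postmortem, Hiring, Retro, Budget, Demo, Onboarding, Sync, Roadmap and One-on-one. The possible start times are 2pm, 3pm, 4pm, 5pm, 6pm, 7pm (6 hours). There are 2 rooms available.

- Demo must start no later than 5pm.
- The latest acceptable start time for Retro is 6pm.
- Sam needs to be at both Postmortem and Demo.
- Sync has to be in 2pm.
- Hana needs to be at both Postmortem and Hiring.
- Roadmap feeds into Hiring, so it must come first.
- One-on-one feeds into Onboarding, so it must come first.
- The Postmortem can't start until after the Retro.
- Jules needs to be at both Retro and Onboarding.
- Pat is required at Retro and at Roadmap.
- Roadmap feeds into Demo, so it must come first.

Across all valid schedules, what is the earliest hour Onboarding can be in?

Precedence pushes Onboarding to at least 3pm.
Onboarding at 3pm is achievable: Onboarding=3pm, Sync=2pm, Budget=5pm, Retro=4pm, Roadmap=3pm, Postmortem=5pm, One-on-one=2pm, Hiring=6pm, Demo=4pm.

3pm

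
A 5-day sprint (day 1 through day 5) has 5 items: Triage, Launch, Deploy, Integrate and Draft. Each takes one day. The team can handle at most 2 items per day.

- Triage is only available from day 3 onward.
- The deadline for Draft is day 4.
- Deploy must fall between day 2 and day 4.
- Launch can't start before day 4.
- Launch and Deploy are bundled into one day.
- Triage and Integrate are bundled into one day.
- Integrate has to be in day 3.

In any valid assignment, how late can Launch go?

day 4

Launch is available from day 4; Launch must be in the same day as Deploy, which can't be after day 4, so Launch is at most day 4.
Launch at day 4 is achievable: Integrate=day 3, Launch=day 4, Deploy=day 4, Draft=day 1, Triage=day 3.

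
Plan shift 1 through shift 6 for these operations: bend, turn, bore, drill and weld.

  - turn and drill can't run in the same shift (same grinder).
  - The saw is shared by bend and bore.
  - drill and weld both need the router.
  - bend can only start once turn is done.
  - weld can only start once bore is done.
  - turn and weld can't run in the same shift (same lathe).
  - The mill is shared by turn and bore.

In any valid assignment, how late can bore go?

Downstream work caps bore at shift 5.
bore at shift 5 is achievable: weld -> shift 6, drill -> shift 2, turn -> shift 1, bore -> shift 5, bend -> shift 2.

shift 5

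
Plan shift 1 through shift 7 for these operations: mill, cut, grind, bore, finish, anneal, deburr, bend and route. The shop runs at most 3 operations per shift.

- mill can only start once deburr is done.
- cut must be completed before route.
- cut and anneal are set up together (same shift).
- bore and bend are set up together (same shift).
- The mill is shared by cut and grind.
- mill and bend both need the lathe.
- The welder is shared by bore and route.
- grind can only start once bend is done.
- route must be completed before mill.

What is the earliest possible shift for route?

shift 2

Precedence pushes route to at least shift 2; downstream work caps route at shift 6.
route at shift 2 is achievable: mill -> shift 3, bore -> shift 4, deburr -> shift 1, bend -> shift 4, finish -> shift 2, grind -> shift 5, anneal -> shift 1, route -> shift 2, cut -> shift 1.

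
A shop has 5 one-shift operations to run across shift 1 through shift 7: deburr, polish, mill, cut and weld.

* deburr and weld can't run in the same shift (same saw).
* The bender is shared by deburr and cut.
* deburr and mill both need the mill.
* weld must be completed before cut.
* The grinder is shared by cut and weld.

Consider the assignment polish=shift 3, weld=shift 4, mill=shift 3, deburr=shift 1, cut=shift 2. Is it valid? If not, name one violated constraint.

No — it violates: weld must be completed before cut

The bender is shared by deburr and cut — holds.
The grinder is shared by cut and weld — holds.
deburr and weld can't run in the same shift (same saw) — holds.
weld must be completed before cut — violated.
deburr and mill both need the mill — holds.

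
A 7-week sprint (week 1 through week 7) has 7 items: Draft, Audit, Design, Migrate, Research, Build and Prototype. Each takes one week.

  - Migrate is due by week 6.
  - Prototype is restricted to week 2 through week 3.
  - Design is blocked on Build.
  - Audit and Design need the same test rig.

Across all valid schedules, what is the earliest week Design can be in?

week 2

Precedence pushes Design to at least week 2.
Design at week 2 is achievable: Research in week 1; Audit in week 1; Draft in week 1; Design in week 2; Build in week 1; Migrate in week 1; Prototype in week 2.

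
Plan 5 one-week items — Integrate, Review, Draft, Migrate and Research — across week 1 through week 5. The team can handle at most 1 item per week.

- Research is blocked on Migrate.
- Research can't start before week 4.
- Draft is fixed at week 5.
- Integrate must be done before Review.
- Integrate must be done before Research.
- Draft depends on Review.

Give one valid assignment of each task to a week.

Draft in week 5; Migrate in week 3; Integrate in week 1; Review in week 2; Research in week 4

Checking: Review(week 2) before Draft(week 5); Integrate(week 1) before Review(week 2); Integrate(week 1) before Research(week 4); Migrate(week 3) before Research(week 4); Draft=week 5 in [week 5,week 5]; Research=week 4 in [week 4,week 5]; max 1 per week (cap 1).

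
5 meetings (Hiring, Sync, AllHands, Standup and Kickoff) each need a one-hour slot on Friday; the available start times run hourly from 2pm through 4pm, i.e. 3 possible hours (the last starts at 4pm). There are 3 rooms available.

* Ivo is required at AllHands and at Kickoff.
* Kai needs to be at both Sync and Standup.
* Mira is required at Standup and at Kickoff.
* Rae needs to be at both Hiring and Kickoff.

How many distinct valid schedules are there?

Splitting on Hiring: it can be 2pm (16), 3pm (16), 4pm (16). Listing each branch's schedules as (Sync, AllHands, Standup, Kickoff):
Hiring=2pm: (2pm,2pm,3pm,4pm) (2pm,2pm,4pm,3pm) (2pm,3pm,3pm,4pm) (2pm,4pm,4pm,3pm) (3pm,2pm,2pm,3pm) (3pm,2pm,2pm,4pm) (3pm,2pm,4pm,3pm) (3pm,3pm,2pm,4pm) (3pm,4pm,2pm,3pm) (3pm,4pm,4pm,3pm) (4pm,2pm,2pm,3pm) (4pm,2pm,2pm,4pm) (4pm,2pm,3pm,4pm) (4pm,3pm,2pm,4pm) (4pm,3pm,3pm,4pm) (4pm,4pm,2pm,3pm) — 16.
Hiring=3pm: (2pm,2pm,3pm,4pm) (2pm,3pm,3pm,2pm) (2pm,3pm,3pm,4pm) (2pm,3pm,4pm,2pm) (2pm,4pm,3pm,2pm) (2pm,4pm,4pm,2pm) (3pm,2pm,2pm,4pm) (3pm,3pm,2pm,4pm) (3pm,3pm,4pm,2pm) (3pm,4pm,4pm,2pm) (4pm,2pm,2pm,4pm) (4pm,2pm,3pm,4pm) (4pm,3pm,2pm,4pm) (4pm,3pm,3pm,2pm) (4pm,3pm,3pm,4pm) (4pm,4pm,3pm,2pm) — 16.
Hiring=4pm: (2pm,2pm,4pm,3pm) (2pm,3pm,3pm,2pm) (2pm,3pm,4pm,2pm) (2pm,4pm,3pm,2pm) (2pm,4pm,4pm,2pm) (2pm,4pm,4pm,3pm) (3pm,2pm,2pm,3pm) (3pm,2pm,4pm,3pm) (3pm,3pm,4pm,2pm) (3pm,4pm,2pm,3pm) (3pm,4pm,4pm,2pm) (3pm,4pm,4pm,3pm) (4pm,2pm,2pm,3pm) (4pm,3pm,3pm,2pm) (4pm,4pm,2pm,3pm) (4pm,4pm,3pm,2pm) — 16.
Summing: 16 + 16 + 16 = 48.

48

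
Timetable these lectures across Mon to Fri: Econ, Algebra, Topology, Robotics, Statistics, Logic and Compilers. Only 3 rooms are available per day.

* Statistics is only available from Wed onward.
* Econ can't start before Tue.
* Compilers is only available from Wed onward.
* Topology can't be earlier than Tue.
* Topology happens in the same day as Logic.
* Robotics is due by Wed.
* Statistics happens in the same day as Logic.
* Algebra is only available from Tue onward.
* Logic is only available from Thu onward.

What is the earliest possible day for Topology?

Thu

Topology is available from Tue; Topology must be in the same day as Logic, which can't be before Thu, so Topology is at least Thu.
Topology at Thu is achievable: Robotics in Mon, Topology in Thu, Econ in Tue, Statistics in Thu, Algebra in Tue, Compilers in Wed, Logic in Thu.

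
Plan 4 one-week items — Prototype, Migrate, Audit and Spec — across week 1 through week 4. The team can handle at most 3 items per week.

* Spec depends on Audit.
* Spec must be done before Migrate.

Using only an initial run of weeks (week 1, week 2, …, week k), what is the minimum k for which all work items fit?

The precedence chain requires at least 3 distinct weeks.
With at most 3 per week and 4 work items, at least 2 weeks are needed.
3 works (last occupied week: week 3): for example Spec in week 2; Prototype in week 1; Migrate in week 3; Audit in week 1.

3 weeks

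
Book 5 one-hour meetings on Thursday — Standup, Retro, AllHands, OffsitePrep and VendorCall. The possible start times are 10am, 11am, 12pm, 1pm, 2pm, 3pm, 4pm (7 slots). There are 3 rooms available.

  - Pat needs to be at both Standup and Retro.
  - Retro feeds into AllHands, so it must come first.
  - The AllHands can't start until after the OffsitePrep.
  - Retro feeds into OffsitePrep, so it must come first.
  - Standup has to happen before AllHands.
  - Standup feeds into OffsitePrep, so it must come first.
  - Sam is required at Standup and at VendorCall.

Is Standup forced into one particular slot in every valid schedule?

No

Standup can be 10am (e.g. AllHands in 1pm; OffsitePrep in 12pm; VendorCall in 11am; Retro in 11am; Standup in 10am) or 11am (e.g. VendorCall -> 10am; Standup -> 11am; AllHands -> 1pm; Retro -> 10am; OffsitePrep -> 12pm).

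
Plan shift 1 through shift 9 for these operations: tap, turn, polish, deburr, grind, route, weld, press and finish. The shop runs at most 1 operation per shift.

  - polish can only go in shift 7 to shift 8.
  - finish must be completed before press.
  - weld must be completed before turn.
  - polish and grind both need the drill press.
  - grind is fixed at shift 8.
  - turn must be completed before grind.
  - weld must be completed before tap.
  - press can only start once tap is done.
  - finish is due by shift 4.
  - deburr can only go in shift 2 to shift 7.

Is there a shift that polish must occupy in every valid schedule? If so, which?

shift 7

polish's window is shift 7–shift 8.
grind is fixed at shift 8, and polish can't share a shift with grind.
So polish must be shift 7.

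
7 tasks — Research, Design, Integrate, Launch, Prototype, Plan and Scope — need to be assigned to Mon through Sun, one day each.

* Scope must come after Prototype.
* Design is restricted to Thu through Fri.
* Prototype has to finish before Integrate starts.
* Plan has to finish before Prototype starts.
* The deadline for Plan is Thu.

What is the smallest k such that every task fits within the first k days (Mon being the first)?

4 days

The precedence chain requires at least 3 distinct days.
Design can't be placed before Thu — that is day 4 counting from Mon — so the schedule must run through at least 4 days.
4 works (last occupied day: Thu): for example Design in Thu, Research in Mon, Prototype in Tue, Launch in Mon, Scope in Wed, Plan in Mon, Integrate in Wed.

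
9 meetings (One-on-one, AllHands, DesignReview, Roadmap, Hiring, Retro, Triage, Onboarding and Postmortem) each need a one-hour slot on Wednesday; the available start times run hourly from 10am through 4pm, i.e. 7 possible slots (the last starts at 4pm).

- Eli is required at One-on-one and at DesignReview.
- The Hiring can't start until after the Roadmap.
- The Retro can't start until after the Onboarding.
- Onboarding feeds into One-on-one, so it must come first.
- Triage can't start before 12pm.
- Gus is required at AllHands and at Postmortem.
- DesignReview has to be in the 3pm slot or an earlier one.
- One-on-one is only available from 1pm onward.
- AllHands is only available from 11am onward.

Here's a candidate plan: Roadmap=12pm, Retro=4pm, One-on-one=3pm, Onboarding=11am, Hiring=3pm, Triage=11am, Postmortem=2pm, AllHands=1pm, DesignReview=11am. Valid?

Invalid. Triage can't start before 12pm.

The Hiring can't start until after the Roadmap — holds.
Triage can't start before 12pm — violated.
AllHands is only available from 11am onward — holds.
Eli is required at One-on-one and at DesignReview — holds.
Gus is required at AllHands and at Postmortem — holds.
The Retro can't start until after the Onboarding — holds.
Onboarding feeds into One-on-one, so it must come first — holds.
One-on-one is only available from 1pm onward — holds.
DesignReview has to be in the 3pm slot or an earlier one — holds.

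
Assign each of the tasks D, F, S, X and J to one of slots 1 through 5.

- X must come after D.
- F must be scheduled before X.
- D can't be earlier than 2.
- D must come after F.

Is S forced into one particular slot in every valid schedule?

No

S can be 1 (e.g. J in 1, F in 1, S in 1, X in 3, D in 2) or 2 (e.g. F=1, S=2, X=3, D=2, J=1).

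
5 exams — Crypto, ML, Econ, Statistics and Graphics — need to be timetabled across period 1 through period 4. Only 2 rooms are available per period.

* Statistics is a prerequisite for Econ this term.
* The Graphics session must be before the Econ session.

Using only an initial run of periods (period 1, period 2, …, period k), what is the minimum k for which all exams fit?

The precedence chain requires at least 2 distinct periods.
With at most 2 per period and 5 exams, at least 3 periods are needed.
3 works (last occupied period: period 3): for example Crypto in period 2; Graphics in period 1; Statistics in period 1; Econ in period 2; ML in period 3.

3 periods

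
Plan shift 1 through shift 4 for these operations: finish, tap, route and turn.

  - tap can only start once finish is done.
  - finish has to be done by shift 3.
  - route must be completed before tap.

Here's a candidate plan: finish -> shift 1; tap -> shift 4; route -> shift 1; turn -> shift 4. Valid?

Valid

route must be completed before tap — holds.
finish has to be done by shift 3 — holds.
tap can only start once finish is done — holds.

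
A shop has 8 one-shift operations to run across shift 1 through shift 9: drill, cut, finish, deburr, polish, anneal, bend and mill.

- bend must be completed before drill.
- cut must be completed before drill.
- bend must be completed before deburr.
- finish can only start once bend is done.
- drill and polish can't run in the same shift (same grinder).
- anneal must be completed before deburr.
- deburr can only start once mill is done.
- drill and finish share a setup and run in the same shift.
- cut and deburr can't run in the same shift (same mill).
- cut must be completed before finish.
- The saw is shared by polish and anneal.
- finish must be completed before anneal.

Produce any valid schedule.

mill -> shift 1, bend -> shift 1, cut -> shift 1, polish -> shift 1, anneal -> shift 3, deburr -> shift 4, finish -> shift 2, drill -> shift 2

Checking: mill(shift 1) before deburr(shift 4); cut(shift 1) before finish(shift 2); cut(shift 1) before drill(shift 2); bend(shift 1) before drill(shift 2); anneal(shift 3) before deburr(shift 4); bend(shift 1) before finish(shift 2); finish(shift 2) before anneal(shift 3); bend(shift 1) before deburr(shift 4); drill(shift 2) != polish(shift 1); cut(shift 1) != deburr(shift 4); polish(shift 1) != anneal(shift 3); drill = finish = shift 2.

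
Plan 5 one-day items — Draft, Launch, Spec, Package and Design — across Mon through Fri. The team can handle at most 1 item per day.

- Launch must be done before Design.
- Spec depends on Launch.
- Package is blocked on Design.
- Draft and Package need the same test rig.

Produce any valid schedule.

Spec in Wed, Launch in Mon, Design in Tue, Draft in Fri, Package in Thu

Checking: Launch(Mon) before Spec(Wed); Launch(Mon) before Design(Tue); Design(Tue) before Package(Thu); Draft(Fri) != Package(Thu); max 1 per day (cap 1).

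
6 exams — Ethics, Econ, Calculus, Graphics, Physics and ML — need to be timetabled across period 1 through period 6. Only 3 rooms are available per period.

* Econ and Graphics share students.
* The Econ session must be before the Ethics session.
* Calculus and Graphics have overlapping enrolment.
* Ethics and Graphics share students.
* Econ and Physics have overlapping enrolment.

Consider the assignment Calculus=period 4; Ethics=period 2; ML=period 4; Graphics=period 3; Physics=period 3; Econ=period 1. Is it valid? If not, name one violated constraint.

Ethics and Graphics share students — holds.
Econ and Physics have overlapping enrolment — holds.
The Econ session must be before the Ethics session — holds.
Only 3 rooms are available per period — holds.
Econ and Graphics share students — holds.
Calculus and Graphics have overlapping enrolment — holds.

Valid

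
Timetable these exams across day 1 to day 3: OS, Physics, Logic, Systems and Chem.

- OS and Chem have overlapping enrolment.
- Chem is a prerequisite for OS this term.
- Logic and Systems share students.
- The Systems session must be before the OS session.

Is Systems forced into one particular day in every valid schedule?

Systems can be day 1 (e.g. Chem -> day 1; Logic -> day 2; OS -> day 2; Physics -> day 1; Systems -> day 1) or day 2 (e.g. OS in day 3; Systems in day 2; Physics in day 1; Logic in day 1; Chem in day 1).

No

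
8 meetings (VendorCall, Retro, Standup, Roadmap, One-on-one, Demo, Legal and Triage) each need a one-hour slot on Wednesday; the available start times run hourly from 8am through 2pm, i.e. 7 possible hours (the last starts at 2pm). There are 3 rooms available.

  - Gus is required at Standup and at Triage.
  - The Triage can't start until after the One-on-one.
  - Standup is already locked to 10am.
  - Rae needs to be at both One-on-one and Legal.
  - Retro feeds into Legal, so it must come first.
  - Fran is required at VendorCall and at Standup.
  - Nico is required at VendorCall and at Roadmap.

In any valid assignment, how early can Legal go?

9am

Precedence pushes Legal to at least 9am.
Legal at 9am is achievable: Legal in 9am; VendorCall in 8am; Demo in 10am; One-on-one in 8am; Triage in 9am; Standup in 10am; Roadmap in 9am; Retro in 8am.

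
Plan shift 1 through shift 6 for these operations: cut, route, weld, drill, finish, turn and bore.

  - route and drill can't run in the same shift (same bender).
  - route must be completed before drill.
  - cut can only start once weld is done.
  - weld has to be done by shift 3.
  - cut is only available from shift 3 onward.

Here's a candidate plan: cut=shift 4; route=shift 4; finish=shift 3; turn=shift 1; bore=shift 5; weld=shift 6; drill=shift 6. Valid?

No — it violates: weld has to be done by shift 3

route and drill can't run in the same shift (same bender) — holds.
cut can only start once weld is done — violated.
weld has to be done by shift 3 — violated.
route must be completed before drill — holds.
cut is only available from shift 3 onward — holds.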